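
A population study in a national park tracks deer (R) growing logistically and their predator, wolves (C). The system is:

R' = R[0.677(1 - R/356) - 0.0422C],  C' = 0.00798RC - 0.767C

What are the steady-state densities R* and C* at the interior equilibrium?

From dC/dt = 0 with C > 0: 0.00798R* = 0.767, so R* = 96.1.
Substitute into dR/dt = 0: 0.677(1 - 96.1/356) = 0.0422C*.
The bracket is 0.73, giving C* = 0.494/0.0422 = 11.7.

R* ≈ 96.1, C* ≈ 11.7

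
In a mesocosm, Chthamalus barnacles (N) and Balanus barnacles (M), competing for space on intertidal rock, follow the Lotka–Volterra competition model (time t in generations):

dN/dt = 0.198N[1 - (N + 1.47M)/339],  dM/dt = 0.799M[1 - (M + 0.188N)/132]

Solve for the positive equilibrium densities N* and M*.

N* ≈ 200, M* ≈ 94.3

Setting both brackets to zero gives the nullclines N + 1.47M = 339 and 0.188N + M = 132.
Substituting M = 132 - 0.188N into the first: N(1 - 1.47·0.188) = 339 - 1.47·132.
So N* = 145/0.724 = 200, and then M* = 132 - 0.188·200 = 94.3.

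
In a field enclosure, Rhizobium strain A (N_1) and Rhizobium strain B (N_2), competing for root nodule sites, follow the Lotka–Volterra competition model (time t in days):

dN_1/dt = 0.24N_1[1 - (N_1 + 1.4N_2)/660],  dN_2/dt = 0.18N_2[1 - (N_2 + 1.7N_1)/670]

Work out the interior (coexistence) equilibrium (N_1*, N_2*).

Setting both brackets to zero gives the nullclines N_1 + 1.4N_2 = 660 and 1.7N_1 + N_2 = 670.
Substituting N_2 = 670 - 1.7N_1 into the first: N_1(1 - 1.4·1.7) = 660 - 1.4·670.
So N_1* = -278/-1.38 = 201, and then N_2* = 670 - 1.7·201 = 328.

N_1* ≈ 201, N_2* ≈ 328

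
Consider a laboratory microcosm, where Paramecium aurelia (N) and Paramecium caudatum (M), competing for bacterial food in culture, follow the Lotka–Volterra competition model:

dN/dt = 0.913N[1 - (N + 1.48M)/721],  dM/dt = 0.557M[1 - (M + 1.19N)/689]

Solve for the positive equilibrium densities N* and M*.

Setting both brackets to zero gives the nullclines N + 1.48M = 721 and 1.19N + M = 689.
Substituting M = 689 - 1.19N into the first: N(1 - 1.48·1.19) = 721 - 1.48·689.
So N* = -299/-0.761 = 392, and then M* = 689 - 1.19·392 = 222.

N* ≈ 392, M* ≈ 222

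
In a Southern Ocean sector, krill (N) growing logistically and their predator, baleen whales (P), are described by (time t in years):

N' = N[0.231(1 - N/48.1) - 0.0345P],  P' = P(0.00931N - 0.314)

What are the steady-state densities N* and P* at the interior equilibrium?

N* ≈ 33.7, P* ≈ 2

From dP/dt = 0 with P > 0: 0.00931N* = 0.314, so N* = 33.7.
Substitute into dN/dt = 0: 0.231(1 - 33.7/48.1) = 0.0345P*.
The bracket is 0.299, giving P* = 0.069/0.0345 = 2.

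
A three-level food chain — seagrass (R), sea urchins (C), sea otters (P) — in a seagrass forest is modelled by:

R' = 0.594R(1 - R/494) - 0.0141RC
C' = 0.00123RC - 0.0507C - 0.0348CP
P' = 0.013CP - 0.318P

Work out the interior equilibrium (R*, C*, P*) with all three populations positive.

R* ≈ 207, C* ≈ 24.5, P* ≈ 5.87

From dP/dt = 0: 0.013C* = 0.318, so C* = 24.5.
From dR/dt = 0: 0.594(1 - R*/494) = 0.0141·24.5, giving R* = 494·(1 - 0.581) = 207.
From dC/dt = 0: 0.00123·207 - 0.0507 = 0.0348P*, so P* = 0.204/0.0348 = 5.87.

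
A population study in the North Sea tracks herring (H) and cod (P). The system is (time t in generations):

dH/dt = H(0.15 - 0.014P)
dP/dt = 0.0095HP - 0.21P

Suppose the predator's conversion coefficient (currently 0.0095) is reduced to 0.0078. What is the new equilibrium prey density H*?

At the interior fixed point, setting dP/dt = 0 with P > 0 fixes H* = (predator death rate)/(HP coefficient) — independent of the other coefficients.
With the change, H* = 0.21/0.0078 = 26.9; it rises from 22.1.

H* ≈ 26.9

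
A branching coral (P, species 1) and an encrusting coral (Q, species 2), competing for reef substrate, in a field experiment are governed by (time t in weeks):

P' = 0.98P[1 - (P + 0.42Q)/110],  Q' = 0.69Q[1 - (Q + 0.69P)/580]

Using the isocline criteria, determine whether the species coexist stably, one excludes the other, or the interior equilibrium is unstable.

species 2 excludes species 1

Compare the nullcline intercepts: K1/α12 = 110/0.42 = 262 < K2 = 580; K2/α21 = 580/0.69 = 841 > K1 = 110.
Since the inequalities point opposite ways, species 2 can invade but species 1 cannot.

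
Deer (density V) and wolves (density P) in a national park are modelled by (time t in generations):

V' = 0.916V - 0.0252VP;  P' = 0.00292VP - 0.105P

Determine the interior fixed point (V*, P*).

Set dP/dt = 0 with P > 0: 0.00292V - 0.105 = 0, so V* = 0.105/0.00292 = 36.
Set dV/dt = 0 with V > 0: 0.916 - 0.0252P = 0, so P* = 0.916/0.0252 = 36.3.

V* ≈ 36, P* ≈ 36.3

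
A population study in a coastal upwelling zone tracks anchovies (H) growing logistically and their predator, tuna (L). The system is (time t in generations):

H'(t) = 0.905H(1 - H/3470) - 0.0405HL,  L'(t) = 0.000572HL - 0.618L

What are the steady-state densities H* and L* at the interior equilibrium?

From dL/dt = 0 with L > 0: 0.000572H* = 0.618, so H* = 1080.
Substitute into dH/dt = 0: 0.905(1 - 1080/3470) = 0.0405L*.
The bracket is 0.689, giving L* = 0.623/0.0405 = 15.4.

H* ≈ 1080, L* ≈ 15.4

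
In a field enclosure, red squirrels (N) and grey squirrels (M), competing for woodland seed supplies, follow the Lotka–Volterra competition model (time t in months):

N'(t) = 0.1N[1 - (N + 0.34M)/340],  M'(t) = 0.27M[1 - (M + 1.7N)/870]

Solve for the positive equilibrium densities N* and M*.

N* ≈ 105, M* ≈ 692

Setting both brackets to zero gives the nullclines N + 0.34M = 340 and 1.7N + M = 870.
Substituting M = 870 - 1.7N into the first: N(1 - 0.34·1.7) = 340 - 0.34·870.
So N* = 44.2/0.422 = 105, and then M* = 870 - 1.7·105 = 692.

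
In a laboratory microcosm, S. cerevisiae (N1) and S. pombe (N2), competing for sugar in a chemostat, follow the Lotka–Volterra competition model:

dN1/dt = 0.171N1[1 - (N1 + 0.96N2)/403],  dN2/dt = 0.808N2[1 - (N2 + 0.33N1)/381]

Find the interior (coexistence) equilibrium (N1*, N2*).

N1* ≈ 54.5, N2* ≈ 363

Setting both brackets to zero gives the nullclines N1 + 0.96N2 = 403 and 0.33N1 + N2 = 381.
Substituting N2 = 381 - 0.33N1 into the first: N1(1 - 0.96·0.33) = 403 - 0.96·381.
So N1* = 37.2/0.683 = 54.5, and then N2* = 381 - 0.33·54.5 = 363.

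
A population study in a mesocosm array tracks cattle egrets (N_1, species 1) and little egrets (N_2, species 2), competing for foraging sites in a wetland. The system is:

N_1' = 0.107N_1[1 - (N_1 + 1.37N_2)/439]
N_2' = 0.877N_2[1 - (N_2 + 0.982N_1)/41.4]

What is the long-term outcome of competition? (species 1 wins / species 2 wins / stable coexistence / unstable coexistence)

species 1 excludes species 2

Compare the nullcline intercepts: K1/α12 = 439/1.37 = 320 > K2 = 41.4; K2/α21 = 41.4/0.982 = 42.2 < K1 = 439.
Since the inequalities point opposite ways, species 1 can invade but species 2 cannot.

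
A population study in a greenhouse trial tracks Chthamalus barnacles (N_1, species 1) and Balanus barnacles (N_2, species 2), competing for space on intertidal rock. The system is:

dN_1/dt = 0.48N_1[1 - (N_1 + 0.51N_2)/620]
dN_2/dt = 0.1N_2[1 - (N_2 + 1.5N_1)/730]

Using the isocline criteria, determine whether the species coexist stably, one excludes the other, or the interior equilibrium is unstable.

Compare the nullcline intercepts: K1/α12 = 620/0.51 = 1220 > K2 = 730; K2/α21 = 730/1.5 = 487 < K1 = 620.
Since the inequalities point opposite ways, species 1 can invade but species 2 cannot.

species 1 excludes species 2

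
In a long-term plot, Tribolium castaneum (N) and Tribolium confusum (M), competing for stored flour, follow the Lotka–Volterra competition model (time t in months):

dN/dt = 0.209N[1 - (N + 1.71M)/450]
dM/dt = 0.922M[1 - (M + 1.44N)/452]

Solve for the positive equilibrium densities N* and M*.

Setting both brackets to zero gives the nullclines N + 1.71M = 450 and 1.44N + M = 452.
Substituting M = 452 - 1.44N into the first: N(1 - 1.71·1.44) = 450 - 1.71·452.
So N* = -323/-1.46 = 221, and then M* = 452 - 1.44·221 = 134.

N* ≈ 221, M* ≈ 134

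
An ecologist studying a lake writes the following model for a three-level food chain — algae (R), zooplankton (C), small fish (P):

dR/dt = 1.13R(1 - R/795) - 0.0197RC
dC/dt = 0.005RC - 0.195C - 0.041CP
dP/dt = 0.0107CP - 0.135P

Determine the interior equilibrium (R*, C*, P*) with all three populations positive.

R* ≈ 620, C* ≈ 12.6, P* ≈ 70.9

From dP/dt = 0: 0.0107C* = 0.135, so C* = 12.6.
From dR/dt = 0: 1.13(1 - R*/795) = 0.0197·12.6, giving R* = 795·(1 - 0.22) = 620.
From dC/dt = 0: 0.005·620 - 0.195 = 0.041P*, so P* = 2.91/0.041 = 70.9.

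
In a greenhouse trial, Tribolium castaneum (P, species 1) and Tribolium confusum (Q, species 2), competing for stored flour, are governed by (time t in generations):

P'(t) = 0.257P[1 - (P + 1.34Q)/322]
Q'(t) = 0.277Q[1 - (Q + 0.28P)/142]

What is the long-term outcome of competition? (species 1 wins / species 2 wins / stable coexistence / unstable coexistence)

stable coexistence

Compare the nullcline intercepts: K1/α12 = 322/1.34 = 240 > K2 = 142; K2/α21 = 142/0.28 = 507 > K1 = 322.
Since both inequalities hold, each species can invade when rare, so the interior equilibrium is stable.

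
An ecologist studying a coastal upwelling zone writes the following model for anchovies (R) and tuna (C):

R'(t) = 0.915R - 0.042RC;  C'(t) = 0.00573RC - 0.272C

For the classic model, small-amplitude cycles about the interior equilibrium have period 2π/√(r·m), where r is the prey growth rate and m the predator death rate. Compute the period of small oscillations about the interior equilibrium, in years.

T ≈ 12.6 years

Here r = 0.915 and m = 0.272, so r·m = 0.249.
ω = √0.249 = 0.499 per year, hence T = 2π/ω ≈ 12.6 years.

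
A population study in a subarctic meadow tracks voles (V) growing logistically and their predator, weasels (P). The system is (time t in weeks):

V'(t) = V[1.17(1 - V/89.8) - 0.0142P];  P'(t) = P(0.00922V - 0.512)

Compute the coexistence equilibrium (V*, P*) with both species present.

V* ≈ 55.5, P* ≈ 31.4

From dP/dt = 0 with P > 0: 0.00922V* = 0.512, so V* = 55.5.
Substitute into dV/dt = 0: 1.17(1 - 55.5/89.8) = 0.0142P*.
The bracket is 0.382, giving P* = 0.446/0.0142 = 31.4.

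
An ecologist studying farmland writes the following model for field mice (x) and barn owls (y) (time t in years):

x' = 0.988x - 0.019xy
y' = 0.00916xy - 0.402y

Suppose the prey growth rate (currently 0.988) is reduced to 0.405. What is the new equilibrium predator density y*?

y* ≈ 21.3

At the interior fixed point, setting dx/dt = 0 with x > 0 fixes y* = (prey growth rate)/(xy coefficient) — independent of the other coefficients.
With the change, y* = 0.405/0.019 = 21.3; it falls from 52.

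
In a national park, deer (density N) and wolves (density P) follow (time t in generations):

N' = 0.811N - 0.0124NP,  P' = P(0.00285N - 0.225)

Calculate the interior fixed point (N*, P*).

N* ≈ 78.9, P* ≈ 65.4

Set dP/dt = 0 with P > 0: 0.00285N - 0.225 = 0, so N* = 0.225/0.00285 = 78.9.
Set dN/dt = 0 with N > 0: 0.811 - 0.0124P = 0, so P* = 0.811/0.0124 = 65.4.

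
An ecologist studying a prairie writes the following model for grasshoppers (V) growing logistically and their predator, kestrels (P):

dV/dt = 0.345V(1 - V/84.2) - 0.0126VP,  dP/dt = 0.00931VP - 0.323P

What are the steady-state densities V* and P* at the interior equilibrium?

From dP/dt = 0 with P > 0: 0.00931V* = 0.323, so V* = 34.7.
Substitute into dV/dt = 0: 0.345(1 - 34.7/84.2) = 0.0126P*.
The bracket is 0.588, giving P* = 0.203/0.0126 = 16.1.

V* ≈ 34.7, P* ≈ 16.1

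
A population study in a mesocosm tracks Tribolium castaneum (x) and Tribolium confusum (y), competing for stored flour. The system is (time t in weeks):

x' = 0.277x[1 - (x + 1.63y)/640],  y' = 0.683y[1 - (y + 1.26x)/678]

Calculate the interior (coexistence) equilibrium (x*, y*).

Setting both brackets to zero gives the nullclines x + 1.63y = 640 and 1.26x + y = 678.
Substituting y = 678 - 1.26x into the first: x(1 - 1.63·1.26) = 640 - 1.63·678.
So x* = -465/-1.05 = 441, and then y* = 678 - 1.26·441 = 122.

x* ≈ 441, y* ≈ 122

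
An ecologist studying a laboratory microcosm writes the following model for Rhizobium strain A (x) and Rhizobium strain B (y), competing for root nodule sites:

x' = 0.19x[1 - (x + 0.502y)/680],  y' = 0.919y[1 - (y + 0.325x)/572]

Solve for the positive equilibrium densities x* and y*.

Setting both brackets to zero gives the nullclines x + 0.502y = 680 and 0.325x + y = 572.
Substituting y = 572 - 0.325x into the first: x(1 - 0.502·0.325) = 680 - 0.502·572.
So x* = 393/0.837 = 469, and then y* = 572 - 0.325·469 = 419.

x* ≈ 469, y* ≈ 419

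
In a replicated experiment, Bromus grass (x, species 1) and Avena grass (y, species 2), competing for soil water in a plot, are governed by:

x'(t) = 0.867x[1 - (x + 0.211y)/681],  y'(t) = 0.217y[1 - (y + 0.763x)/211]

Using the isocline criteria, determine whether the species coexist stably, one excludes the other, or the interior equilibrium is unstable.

Compare the nullcline intercepts: K1/α12 = 681/0.211 = 3230 > K2 = 211; K2/α21 = 211/0.763 = 277 < K1 = 681.
Since the inequalities point opposite ways, species 1 can invade but species 2 cannot.

species 1 excludes species 2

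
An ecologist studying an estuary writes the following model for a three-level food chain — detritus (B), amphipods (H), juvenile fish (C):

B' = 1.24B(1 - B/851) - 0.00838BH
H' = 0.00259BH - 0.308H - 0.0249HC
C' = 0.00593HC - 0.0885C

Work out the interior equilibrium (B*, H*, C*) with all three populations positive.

From dC/dt = 0: 0.00593H* = 0.0885, so H* = 14.9.
From dB/dt = 0: 1.24(1 - B*/851) = 0.00838·14.9, giving B* = 851·(1 - 0.101) = 765.
From dH/dt = 0: 0.00259·765 - 0.308 = 0.0249C*, so C* = 1.67/0.0249 = 67.2.

B* ≈ 765, H* ≈ 14.9, C* ≈ 67.2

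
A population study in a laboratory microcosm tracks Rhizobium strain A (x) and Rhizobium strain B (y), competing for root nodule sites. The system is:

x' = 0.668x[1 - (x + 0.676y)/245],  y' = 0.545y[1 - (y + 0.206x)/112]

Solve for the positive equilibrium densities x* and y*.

Setting both brackets to zero gives the nullclines x + 0.676y = 245 and 0.206x + y = 112.
Substituting y = 112 - 0.206x into the first: x(1 - 0.676·0.206) = 245 - 0.676·112.
So x* = 169/0.861 = 197, and then y* = 112 - 0.206·197 = 71.5.

x* ≈ 197, y* ≈ 71.5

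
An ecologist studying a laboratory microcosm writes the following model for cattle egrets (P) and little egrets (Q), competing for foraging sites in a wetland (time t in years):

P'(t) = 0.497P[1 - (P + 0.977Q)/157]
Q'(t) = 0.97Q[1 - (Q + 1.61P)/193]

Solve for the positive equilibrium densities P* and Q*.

Setting both brackets to zero gives the nullclines P + 0.977Q = 157 and 1.61P + Q = 193.
Substituting Q = 193 - 1.61P into the first: P(1 - 0.977·1.61) = 157 - 0.977·193.
So P* = -31.6/-0.573 = 55.1, and then Q* = 193 - 1.61·55.1 = 104.

P* ≈ 55.1, Q* ≈ 104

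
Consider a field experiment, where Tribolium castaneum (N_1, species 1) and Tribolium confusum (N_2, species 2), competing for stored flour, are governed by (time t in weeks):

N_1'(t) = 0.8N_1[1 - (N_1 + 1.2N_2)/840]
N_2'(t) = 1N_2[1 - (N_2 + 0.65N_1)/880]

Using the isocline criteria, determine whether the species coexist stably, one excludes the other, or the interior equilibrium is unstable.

Compare the nullcline intercepts: K1/α12 = 840/1.2 = 700 < K2 = 880; K2/α21 = 880/0.65 = 1350 > K1 = 840.
Since the inequalities point opposite ways, species 2 can invade but species 1 cannot.

species 2 excludes species 1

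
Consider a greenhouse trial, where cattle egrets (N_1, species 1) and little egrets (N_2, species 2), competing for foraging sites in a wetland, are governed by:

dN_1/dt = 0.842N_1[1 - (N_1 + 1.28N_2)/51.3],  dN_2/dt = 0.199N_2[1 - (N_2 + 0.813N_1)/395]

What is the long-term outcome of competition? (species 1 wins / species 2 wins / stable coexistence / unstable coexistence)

Compare the nullcline intercepts: K1/α12 = 51.3/1.28 = 40.1 < K2 = 395; K2/α21 = 395/0.813 = 486 > K1 = 51.3.
Since the inequalities point opposite ways, species 2 can invade but species 1 cannot.

species 2 excludes species 1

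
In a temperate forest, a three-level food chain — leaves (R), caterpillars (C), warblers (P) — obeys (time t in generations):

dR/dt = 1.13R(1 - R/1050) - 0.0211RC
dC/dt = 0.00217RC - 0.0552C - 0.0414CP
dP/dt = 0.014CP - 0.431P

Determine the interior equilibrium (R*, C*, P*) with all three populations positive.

From dP/dt = 0: 0.014C* = 0.431, so C* = 30.8.
From dR/dt = 0: 1.13(1 - R*/1050) = 0.0211·30.8, giving R* = 1050·(1 - 0.575) = 446.
From dC/dt = 0: 0.00217·446 - 0.0552 = 0.0414P*, so P* = 0.914/0.0414 = 22.1.

R* ≈ 446, C* ≈ 30.8, P* ≈ 22.1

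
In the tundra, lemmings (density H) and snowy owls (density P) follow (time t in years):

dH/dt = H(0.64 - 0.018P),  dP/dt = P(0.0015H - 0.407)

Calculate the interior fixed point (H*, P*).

Set dP/dt = 0 with P > 0: 0.0015H - 0.407 = 0, so H* = 0.407/0.0015 = 271.
Set dH/dt = 0 with H > 0: 0.64 - 0.018P = 0, so P* = 0.64/0.018 = 35.6.

H* ≈ 271, P* ≈ 35.6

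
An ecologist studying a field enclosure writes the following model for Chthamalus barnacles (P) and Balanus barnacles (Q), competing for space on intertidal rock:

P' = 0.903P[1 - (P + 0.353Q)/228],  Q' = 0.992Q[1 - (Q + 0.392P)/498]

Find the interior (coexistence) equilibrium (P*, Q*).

Setting both brackets to zero gives the nullclines P + 0.353Q = 228 and 0.392P + Q = 498.
Substituting Q = 498 - 0.392P into the first: P(1 - 0.353·0.392) = 228 - 0.353·498.
So P* = 52.2/0.862 = 60.6, and then Q* = 498 - 0.392·60.6 = 474.

P* ≈ 60.6, Q* ≈ 474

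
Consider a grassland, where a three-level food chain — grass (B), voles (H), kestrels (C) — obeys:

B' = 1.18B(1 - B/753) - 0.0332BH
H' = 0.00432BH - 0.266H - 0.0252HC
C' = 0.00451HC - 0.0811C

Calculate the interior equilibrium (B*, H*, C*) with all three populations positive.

From dC/dt = 0: 0.00451H* = 0.0811, so H* = 18.
From dB/dt = 0: 1.18(1 - B*/753) = 0.0332·18, giving B* = 753·(1 - 0.506) = 372.
From dH/dt = 0: 0.00432·372 - 0.266 = 0.0252C*, so C* = 1.34/0.0252 = 53.2.

B* ≈ 372, H* ≈ 18, C* ≈ 53.2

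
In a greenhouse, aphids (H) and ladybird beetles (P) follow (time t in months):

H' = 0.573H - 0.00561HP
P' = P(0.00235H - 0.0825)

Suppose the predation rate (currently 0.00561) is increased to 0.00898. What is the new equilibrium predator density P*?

At the interior fixed point, setting dH/dt = 0 with H > 0 fixes P* = (prey growth rate)/(HP coefficient) — independent of the other coefficients.
With the change, P* = 0.573/0.00898 = 63.8; it falls from 102.

P* ≈ 63.8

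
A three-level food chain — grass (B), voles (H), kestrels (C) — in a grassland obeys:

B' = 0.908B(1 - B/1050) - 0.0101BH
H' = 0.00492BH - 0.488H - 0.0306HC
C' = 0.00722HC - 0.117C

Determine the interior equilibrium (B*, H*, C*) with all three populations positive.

B* ≈ 861, H* ≈ 16.2, C* ≈ 122

From dC/dt = 0: 0.00722H* = 0.117, so H* = 16.2.
From dB/dt = 0: 0.908(1 - B*/1050) = 0.0101·16.2, giving B* = 1050·(1 - 0.18) = 861.
From dH/dt = 0: 0.00492·861 - 0.488 = 0.0306C*, so C* = 3.75/0.0306 = 122.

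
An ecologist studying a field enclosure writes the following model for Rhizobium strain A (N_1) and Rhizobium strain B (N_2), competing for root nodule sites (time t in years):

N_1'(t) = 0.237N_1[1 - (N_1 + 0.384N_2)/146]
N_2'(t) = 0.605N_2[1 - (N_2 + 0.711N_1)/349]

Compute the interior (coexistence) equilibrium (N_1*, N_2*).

N_1* ≈ 16.5, N_2* ≈ 337

Setting both brackets to zero gives the nullclines N_1 + 0.384N_2 = 146 and 0.711N_1 + N_2 = 349.
Substituting N_2 = 349 - 0.711N_1 into the first: N_1(1 - 0.384·0.711) = 146 - 0.384·349.
So N_1* = 12/0.727 = 16.5, and then N_2* = 349 - 0.711·16.5 = 337.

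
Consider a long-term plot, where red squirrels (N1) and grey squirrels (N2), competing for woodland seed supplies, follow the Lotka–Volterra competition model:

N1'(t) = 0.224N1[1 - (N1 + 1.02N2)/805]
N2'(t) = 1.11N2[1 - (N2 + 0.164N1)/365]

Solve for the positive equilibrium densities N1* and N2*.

N1* ≈ 520, N2* ≈ 280

Setting both brackets to zero gives the nullclines N1 + 1.02N2 = 805 and 0.164N1 + N2 = 365.
Substituting N2 = 365 - 0.164N1 into the first: N1(1 - 1.02·0.164) = 805 - 1.02·365.
So N1* = 433/0.833 = 520, and then N2* = 365 - 0.164·520 = 280.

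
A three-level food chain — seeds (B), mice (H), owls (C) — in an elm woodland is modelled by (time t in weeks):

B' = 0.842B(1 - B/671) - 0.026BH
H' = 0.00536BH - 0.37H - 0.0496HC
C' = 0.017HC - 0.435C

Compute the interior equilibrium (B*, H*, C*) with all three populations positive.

From dC/dt = 0: 0.017H* = 0.435, so H* = 25.6.
From dB/dt = 0: 0.842(1 - B*/671) = 0.026·25.6, giving B* = 671·(1 - 0.79) = 141.
From dH/dt = 0: 0.00536·141 - 0.37 = 0.0496C*, so C* = 0.385/0.0496 = 7.76.

B* ≈ 141, H* ≈ 25.6, C* ≈ 7.76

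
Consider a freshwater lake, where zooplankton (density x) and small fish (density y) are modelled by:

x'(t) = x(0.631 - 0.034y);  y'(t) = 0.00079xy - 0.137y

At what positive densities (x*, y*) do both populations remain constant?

Set dy/dt = 0 with y > 0: 0.00079x - 0.137 = 0, so x* = 0.137/0.00079 = 173.
Set dx/dt = 0 with x > 0: 0.631 - 0.034y = 0, so y* = 0.631/0.034 = 18.6.

x* ≈ 173, y* ≈ 18.6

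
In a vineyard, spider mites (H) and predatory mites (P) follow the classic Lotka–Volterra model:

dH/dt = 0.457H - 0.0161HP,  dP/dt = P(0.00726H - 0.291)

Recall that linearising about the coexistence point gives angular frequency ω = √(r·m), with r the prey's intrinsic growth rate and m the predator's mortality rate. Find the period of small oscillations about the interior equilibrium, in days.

T ≈ 17.2 days

Here r = 0.457 and m = 0.291, so r·m = 0.133.
ω = √0.133 = 0.365 per day, hence T = 2π/ω ≈ 17.2 days.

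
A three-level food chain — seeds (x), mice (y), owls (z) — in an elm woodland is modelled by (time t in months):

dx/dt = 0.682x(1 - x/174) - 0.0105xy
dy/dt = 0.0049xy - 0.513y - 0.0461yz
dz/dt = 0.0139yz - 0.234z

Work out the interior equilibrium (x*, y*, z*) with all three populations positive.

From dz/dt = 0: 0.0139y* = 0.234, so y* = 16.8.
From dx/dt = 0: 0.682(1 - x*/174) = 0.0105·16.8, giving x* = 174·(1 - 0.259) = 129.
From dy/dt = 0: 0.0049·129 - 0.513 = 0.0461z*, so z* = 0.119/0.0461 = 2.57.

x* ≈ 129, y* ≈ 16.8, z* ≈ 2.57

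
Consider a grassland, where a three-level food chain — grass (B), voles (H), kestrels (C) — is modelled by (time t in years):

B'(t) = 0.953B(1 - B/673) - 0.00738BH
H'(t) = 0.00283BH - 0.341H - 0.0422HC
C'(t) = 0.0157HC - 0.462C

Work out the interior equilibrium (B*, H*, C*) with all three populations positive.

From dC/dt = 0: 0.0157H* = 0.462, so H* = 29.4.
From dB/dt = 0: 0.953(1 - B*/673) = 0.00738·29.4, giving B* = 673·(1 - 0.228) = 520.
From dH/dt = 0: 0.00283·520 - 0.341 = 0.0422C*, so C* = 1.13/0.0422 = 26.8.

B* ≈ 520, H* ≈ 29.4, C* ≈ 26.8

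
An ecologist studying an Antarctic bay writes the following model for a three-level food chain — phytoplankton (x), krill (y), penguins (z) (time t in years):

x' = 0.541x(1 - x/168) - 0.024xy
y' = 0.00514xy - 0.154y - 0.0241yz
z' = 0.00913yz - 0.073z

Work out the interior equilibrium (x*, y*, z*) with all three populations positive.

From dz/dt = 0: 0.00913y* = 0.073, so y* = 8.
From dx/dt = 0: 0.541(1 - x*/168) = 0.024·8, giving x* = 168·(1 - 0.355) = 108.
From dy/dt = 0: 0.00514·108 - 0.154 = 0.0241z*, so z* = 0.403/0.0241 = 16.7.

x* ≈ 108, y* ≈ 8, z* ≈ 16.7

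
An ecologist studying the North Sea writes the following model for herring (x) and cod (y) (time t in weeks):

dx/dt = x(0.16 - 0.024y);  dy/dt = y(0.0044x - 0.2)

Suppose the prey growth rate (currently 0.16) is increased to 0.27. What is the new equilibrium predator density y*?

y* ≈ 11.2

At the interior fixed point, setting dx/dt = 0 with x > 0 fixes y* = (prey growth rate)/(xy coefficient) — independent of the other coefficients.
With the change, y* = 0.27/0.024 = 11.2; it rises from 6.67.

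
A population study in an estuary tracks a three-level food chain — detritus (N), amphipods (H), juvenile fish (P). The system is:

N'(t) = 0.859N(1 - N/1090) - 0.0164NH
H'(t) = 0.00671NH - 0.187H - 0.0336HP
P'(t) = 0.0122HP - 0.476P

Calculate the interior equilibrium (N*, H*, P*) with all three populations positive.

From dP/dt = 0: 0.0122H* = 0.476, so H* = 39.
From dN/dt = 0: 0.859(1 - N*/1090) = 0.0164·39, giving N* = 1090·(1 - 0.745) = 278.
From dH/dt = 0: 0.00671·278 - 0.187 = 0.0336P*, so P* = 1.68/0.0336 = 50.

N* ≈ 278, H* ≈ 39, P* ≈ 50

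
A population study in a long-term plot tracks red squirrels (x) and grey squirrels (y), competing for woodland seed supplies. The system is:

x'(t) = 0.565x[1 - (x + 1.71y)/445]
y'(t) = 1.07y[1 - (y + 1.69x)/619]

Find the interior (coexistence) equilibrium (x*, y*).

x* ≈ 325, y* ≈ 70.4

Setting both brackets to zero gives the nullclines x + 1.71y = 445 and 1.69x + y = 619.
Substituting y = 619 - 1.69x into the first: x(1 - 1.71·1.69) = 445 - 1.71·619.
So x* = -613/-1.89 = 325, and then y* = 619 - 1.69·325 = 70.4.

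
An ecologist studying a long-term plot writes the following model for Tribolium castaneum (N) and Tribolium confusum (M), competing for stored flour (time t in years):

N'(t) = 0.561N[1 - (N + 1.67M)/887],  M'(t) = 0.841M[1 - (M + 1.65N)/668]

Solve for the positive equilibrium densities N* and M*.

Setting both brackets to zero gives the nullclines N + 1.67M = 887 and 1.65N + M = 668.
Substituting M = 668 - 1.65N into the first: N(1 - 1.67·1.65) = 887 - 1.67·668.
So N* = -229/-1.76 = 130, and then M* = 668 - 1.65·130 = 453.

N* ≈ 130, M* ≈ 453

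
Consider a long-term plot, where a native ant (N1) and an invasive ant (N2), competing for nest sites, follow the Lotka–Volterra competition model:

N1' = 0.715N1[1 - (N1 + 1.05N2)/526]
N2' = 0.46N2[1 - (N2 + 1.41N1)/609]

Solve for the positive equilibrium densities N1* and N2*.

Setting both brackets to zero gives the nullclines N1 + 1.05N2 = 526 and 1.41N1 + N2 = 609.
Substituting N2 = 609 - 1.41N1 into the first: N1(1 - 1.05·1.41) = 526 - 1.05·609.
So N1* = -113/-0.48 = 236, and then N2* = 609 - 1.41·236 = 276.

N1* ≈ 236, N2* ≈ 276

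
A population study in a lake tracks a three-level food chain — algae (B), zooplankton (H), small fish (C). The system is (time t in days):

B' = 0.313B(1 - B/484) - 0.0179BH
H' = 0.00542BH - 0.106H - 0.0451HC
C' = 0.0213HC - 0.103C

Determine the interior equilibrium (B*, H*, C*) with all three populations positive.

From dC/dt = 0: 0.0213H* = 0.103, so H* = 4.84.
From dB/dt = 0: 0.313(1 - B*/484) = 0.0179·4.84, giving B* = 484·(1 - 0.277) = 350.
From dH/dt = 0: 0.00542·350 - 0.106 = 0.0451C*, so C* = 1.79/0.0451 = 39.7.

B* ≈ 350, H* ≈ 4.84, C* ≈ 39.7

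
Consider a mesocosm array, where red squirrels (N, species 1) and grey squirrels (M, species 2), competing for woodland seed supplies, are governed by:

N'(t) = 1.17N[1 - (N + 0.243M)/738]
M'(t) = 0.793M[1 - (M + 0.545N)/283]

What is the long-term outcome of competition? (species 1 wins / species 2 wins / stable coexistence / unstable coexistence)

Compare the nullcline intercepts: K1/α12 = 738/0.243 = 3040 > K2 = 283; K2/α21 = 283/0.545 = 519 < K1 = 738.
Since the inequalities point opposite ways, species 1 can invade but species 2 cannot.

species 1 excludes species 2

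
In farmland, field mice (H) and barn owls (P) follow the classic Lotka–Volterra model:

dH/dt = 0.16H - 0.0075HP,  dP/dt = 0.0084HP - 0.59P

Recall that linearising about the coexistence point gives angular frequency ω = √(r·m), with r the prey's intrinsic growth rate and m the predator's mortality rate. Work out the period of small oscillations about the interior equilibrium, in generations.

T ≈ 20.5 generations

Here r = 0.16 and m = 0.59, so r·m = 0.0944.
ω = √0.0944 = 0.307 per generation, hence T = 2π/ω ≈ 20.5 generations.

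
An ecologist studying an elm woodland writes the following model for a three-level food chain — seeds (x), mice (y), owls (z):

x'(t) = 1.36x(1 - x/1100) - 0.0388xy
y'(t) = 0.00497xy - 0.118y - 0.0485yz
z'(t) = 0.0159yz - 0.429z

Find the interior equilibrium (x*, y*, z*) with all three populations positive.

x* ≈ 253, y* ≈ 27, z* ≈ 23.5

From dz/dt = 0: 0.0159y* = 0.429, so y* = 27.
From dx/dt = 0: 1.36(1 - x*/1100) = 0.0388·27, giving x* = 1100·(1 - 0.77) = 253.
From dy/dt = 0: 0.00497·253 - 0.118 = 0.0485z*, so z* = 1.14/0.0485 = 23.5.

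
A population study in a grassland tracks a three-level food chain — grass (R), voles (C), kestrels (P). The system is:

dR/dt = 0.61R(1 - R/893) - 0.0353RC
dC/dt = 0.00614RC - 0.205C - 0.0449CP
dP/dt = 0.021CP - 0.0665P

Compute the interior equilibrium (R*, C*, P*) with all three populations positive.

From dP/dt = 0: 0.021C* = 0.0665, so C* = 3.17.
From dR/dt = 0: 0.61(1 - R*/893) = 0.0353·3.17, giving R* = 893·(1 - 0.183) = 729.
From dC/dt = 0: 0.00614·729 - 0.205 = 0.0449P*, so P* = 4.27/0.0449 = 95.2.

R* ≈ 729, C* ≈ 3.17, P* ≈ 95.2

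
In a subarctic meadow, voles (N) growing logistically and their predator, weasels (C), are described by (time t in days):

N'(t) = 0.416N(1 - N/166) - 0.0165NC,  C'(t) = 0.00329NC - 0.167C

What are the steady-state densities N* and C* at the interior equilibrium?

N* ≈ 50.8, C* ≈ 17.5

From dC/dt = 0 with C > 0: 0.00329N* = 0.167, so N* = 50.8.
Substitute into dN/dt = 0: 0.416(1 - 50.8/166) = 0.0165C*.
The bracket is 0.694, giving C* = 0.289/0.0165 = 17.5.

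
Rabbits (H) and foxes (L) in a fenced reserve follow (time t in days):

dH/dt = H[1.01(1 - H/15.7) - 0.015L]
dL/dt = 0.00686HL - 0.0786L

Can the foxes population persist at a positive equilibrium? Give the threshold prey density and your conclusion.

The predator equation gives dL/dt > 0 only when H > 0.0786/0.00686 = 11.5.
Without the predator, H → K = 15.7. Since 15.7 > 11.5, the predator can invade and persist.

Threshold H = 11.5; K > 11.5, so yes, the predator persists.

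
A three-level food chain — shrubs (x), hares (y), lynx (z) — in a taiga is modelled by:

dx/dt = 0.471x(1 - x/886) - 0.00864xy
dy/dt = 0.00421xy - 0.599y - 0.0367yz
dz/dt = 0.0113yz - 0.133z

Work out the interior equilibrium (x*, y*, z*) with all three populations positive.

x* ≈ 695, y* ≈ 11.8, z* ≈ 63.4

From dz/dt = 0: 0.0113y* = 0.133, so y* = 11.8.
From dx/dt = 0: 0.471(1 - x*/886) = 0.00864·11.8, giving x* = 886·(1 - 0.216) = 695.
From dy/dt = 0: 0.00421·695 - 0.599 = 0.0367z*, so z* = 2.33/0.0367 = 63.4.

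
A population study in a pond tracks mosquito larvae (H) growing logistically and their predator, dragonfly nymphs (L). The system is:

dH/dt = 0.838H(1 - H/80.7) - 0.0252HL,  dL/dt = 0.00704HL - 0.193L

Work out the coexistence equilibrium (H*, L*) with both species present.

From dL/dt = 0 with L > 0: 0.00704H* = 0.193, so H* = 27.4.
Substitute into dH/dt = 0: 0.838(1 - 27.4/80.7) = 0.0252L*.
The bracket is 0.66, giving L* = 0.553/0.0252 = 22.

H* ≈ 27.4, L* ≈ 22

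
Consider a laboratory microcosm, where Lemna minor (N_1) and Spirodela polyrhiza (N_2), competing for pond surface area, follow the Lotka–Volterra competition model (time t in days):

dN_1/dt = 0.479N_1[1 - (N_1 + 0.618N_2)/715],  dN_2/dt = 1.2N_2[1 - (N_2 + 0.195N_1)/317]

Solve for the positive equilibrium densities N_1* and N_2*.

N_1* ≈ 590, N_2* ≈ 202

Setting both brackets to zero gives the nullclines N_1 + 0.618N_2 = 715 and 0.195N_1 + N_2 = 317.
Substituting N_2 = 317 - 0.195N_1 into the first: N_1(1 - 0.618·0.195) = 715 - 0.618·317.
So N_1* = 519/0.879 = 590, and then N_2* = 317 - 0.195·590 = 202.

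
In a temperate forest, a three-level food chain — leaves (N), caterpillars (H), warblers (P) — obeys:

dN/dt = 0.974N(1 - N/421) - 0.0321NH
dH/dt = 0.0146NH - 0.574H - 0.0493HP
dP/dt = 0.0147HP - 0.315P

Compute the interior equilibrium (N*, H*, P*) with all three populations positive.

From dP/dt = 0: 0.0147H* = 0.315, so H* = 21.4.
From dN/dt = 0: 0.974(1 - N*/421) = 0.0321·21.4, giving N* = 421·(1 - 0.706) = 124.
From dH/dt = 0: 0.0146·124 - 0.574 = 0.0493P*, so P* = 1.23/0.0493 = 25.

N* ≈ 124, H* ≈ 21.4, P* ≈ 25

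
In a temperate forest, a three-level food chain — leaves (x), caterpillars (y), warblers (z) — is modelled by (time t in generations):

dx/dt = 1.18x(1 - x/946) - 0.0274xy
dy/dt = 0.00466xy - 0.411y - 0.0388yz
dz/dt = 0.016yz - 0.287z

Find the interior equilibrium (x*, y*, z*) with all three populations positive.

From dz/dt = 0: 0.016y* = 0.287, so y* = 17.9.
From dx/dt = 0: 1.18(1 - x*/946) = 0.0274·17.9, giving x* = 946·(1 - 0.417) = 552.
From dy/dt = 0: 0.00466·552 - 0.411 = 0.0388z*, so z* = 2.16/0.0388 = 55.7.

x* ≈ 552, y* ≈ 17.9, z* ≈ 55.7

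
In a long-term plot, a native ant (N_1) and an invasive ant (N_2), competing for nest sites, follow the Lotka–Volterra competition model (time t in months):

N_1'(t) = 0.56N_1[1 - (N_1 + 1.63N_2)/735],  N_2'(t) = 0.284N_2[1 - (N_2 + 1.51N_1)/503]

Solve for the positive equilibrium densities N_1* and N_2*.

N_1* ≈ 58.1, N_2* ≈ 415

Setting both brackets to zero gives the nullclines N_1 + 1.63N_2 = 735 and 1.51N_1 + N_2 = 503.
Substituting N_2 = 503 - 1.51N_1 into the first: N_1(1 - 1.63·1.51) = 735 - 1.63·503.
So N_1* = -84.9/-1.46 = 58.1, and then N_2* = 503 - 1.51·58.1 = 415.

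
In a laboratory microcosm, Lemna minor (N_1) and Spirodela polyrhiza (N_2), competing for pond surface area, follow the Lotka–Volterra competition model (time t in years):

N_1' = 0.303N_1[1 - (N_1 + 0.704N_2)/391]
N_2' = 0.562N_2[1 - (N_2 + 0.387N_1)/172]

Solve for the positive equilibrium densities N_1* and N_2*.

N_1* ≈ 371, N_2* ≈ 28.4

Setting both brackets to zero gives the nullclines N_1 + 0.704N_2 = 391 and 0.387N_1 + N_2 = 172.
Substituting N_2 = 172 - 0.387N_1 into the first: N_1(1 - 0.704·0.387) = 391 - 0.704·172.
So N_1* = 270/0.728 = 371, and then N_2* = 172 - 0.387·371 = 28.4.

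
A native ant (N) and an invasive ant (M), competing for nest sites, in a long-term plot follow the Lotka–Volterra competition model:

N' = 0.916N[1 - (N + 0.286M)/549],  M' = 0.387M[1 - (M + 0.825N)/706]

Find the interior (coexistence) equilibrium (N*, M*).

N* ≈ 454, M* ≈ 331

Setting both brackets to zero gives the nullclines N + 0.286M = 549 and 0.825N + M = 706.
Substituting M = 706 - 0.825N into the first: N(1 - 0.286·0.825) = 549 - 0.286·706.
So N* = 347/0.764 = 454, and then M* = 706 - 0.825·454 = 331.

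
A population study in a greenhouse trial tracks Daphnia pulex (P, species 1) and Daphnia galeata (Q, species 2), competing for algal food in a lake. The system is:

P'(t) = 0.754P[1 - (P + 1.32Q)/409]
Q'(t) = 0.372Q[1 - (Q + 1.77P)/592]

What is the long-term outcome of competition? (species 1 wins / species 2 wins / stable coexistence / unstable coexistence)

unstable coexistence (outcome depends on initial conditions)

Compare the nullcline intercepts: K1/α12 = 409/1.32 = 310 < K2 = 592; K2/α21 = 592/1.77 = 334 < K1 = 409.
Since both are reversed, neither can invade when rare; the interior point is a saddle.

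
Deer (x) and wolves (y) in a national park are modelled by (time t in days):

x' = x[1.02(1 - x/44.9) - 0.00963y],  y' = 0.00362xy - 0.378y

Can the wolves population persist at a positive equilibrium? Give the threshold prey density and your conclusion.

The predator equation gives dy/dt > 0 only when x > 0.378/0.00362 = 104.
Without the predator, x → K = 44.9. Since 44.9 < 104, the predator cannot invade.

Threshold x = 104; K < 104, so no, the predator goes extinct.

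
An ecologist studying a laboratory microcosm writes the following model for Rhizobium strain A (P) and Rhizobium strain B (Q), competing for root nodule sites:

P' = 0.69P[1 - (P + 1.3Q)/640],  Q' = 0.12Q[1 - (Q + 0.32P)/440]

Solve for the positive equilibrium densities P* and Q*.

Setting both brackets to zero gives the nullclines P + 1.3Q = 640 and 0.32P + Q = 440.
Substituting Q = 440 - 0.32P into the first: P(1 - 1.3·0.32) = 640 - 1.3·440.
So P* = 68/0.584 = 116, and then Q* = 440 - 0.32·116 = 403.

P* ≈ 116, Q* ≈ 403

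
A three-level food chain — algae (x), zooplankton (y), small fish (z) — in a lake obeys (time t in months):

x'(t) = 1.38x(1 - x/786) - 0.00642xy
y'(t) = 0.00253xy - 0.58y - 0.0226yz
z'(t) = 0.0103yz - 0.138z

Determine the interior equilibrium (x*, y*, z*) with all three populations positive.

From dz/dt = 0: 0.0103y* = 0.138, so y* = 13.4.
From dx/dt = 0: 1.38(1 - x*/786) = 0.00642·13.4, giving x* = 786·(1 - 0.0623) = 737.
From dy/dt = 0: 0.00253·737 - 0.58 = 0.0226z*, so z* = 1.28/0.0226 = 56.8.

x* ≈ 737, y* ≈ 13.4, z* ≈ 56.8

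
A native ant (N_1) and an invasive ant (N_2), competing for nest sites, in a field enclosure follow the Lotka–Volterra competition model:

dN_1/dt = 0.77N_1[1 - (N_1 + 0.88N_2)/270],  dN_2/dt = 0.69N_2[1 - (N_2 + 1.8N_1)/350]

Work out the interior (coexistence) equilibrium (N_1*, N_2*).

N_1* ≈ 65.1, N_2* ≈ 233

Setting both brackets to zero gives the nullclines N_1 + 0.88N_2 = 270 and 1.8N_1 + N_2 = 350.
Substituting N_2 = 350 - 1.8N_1 into the first: N_1(1 - 0.88·1.8) = 270 - 0.88·350.
So N_1* = -38/-0.584 = 65.1, and then N_2* = 350 - 1.8·65.1 = 233.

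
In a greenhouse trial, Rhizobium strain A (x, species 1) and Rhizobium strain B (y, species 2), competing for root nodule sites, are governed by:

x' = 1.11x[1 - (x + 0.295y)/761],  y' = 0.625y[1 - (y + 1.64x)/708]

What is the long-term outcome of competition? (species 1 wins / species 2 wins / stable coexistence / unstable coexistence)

species 1 excludes species 2

Compare the nullcline intercepts: K1/α12 = 761/0.295 = 2580 > K2 = 708; K2/α21 = 708/1.64 = 432 < K1 = 761.
Since the inequalities point opposite ways, species 1 can invade but species 2 cannot.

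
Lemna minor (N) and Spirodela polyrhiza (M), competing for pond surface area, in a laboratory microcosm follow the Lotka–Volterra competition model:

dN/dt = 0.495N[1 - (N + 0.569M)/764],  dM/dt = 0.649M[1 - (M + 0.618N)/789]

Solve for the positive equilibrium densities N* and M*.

Setting both brackets to zero gives the nullclines N + 0.569M = 764 and 0.618N + M = 789.
Substituting M = 789 - 0.618N into the first: N(1 - 0.569·0.618) = 764 - 0.569·789.
So N* = 315/0.648 = 486, and then M* = 789 - 0.618·486 = 489.

N* ≈ 486, M* ≈ 489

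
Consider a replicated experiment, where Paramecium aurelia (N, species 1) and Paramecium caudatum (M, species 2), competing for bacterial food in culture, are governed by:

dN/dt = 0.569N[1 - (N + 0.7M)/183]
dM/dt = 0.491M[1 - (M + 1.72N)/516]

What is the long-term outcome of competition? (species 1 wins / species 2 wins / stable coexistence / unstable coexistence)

species 2 excludes species 1

Compare the nullcline intercepts: K1/α12 = 183/0.7 = 261 < K2 = 516; K2/α21 = 516/1.72 = 300 > K1 = 183.
Since the inequalities point opposite ways, species 2 can invade but species 1 cannot.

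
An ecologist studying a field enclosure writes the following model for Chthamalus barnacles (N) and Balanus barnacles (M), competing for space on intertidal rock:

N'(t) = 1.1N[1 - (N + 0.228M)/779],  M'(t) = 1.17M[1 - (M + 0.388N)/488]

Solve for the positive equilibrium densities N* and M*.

Setting both brackets to zero gives the nullclines N + 0.228M = 779 and 0.388N + M = 488.
Substituting M = 488 - 0.388N into the first: N(1 - 0.228·0.388) = 779 - 0.228·488.
So N* = 668/0.912 = 733, and then M* = 488 - 0.388·733 = 204.

N* ≈ 733, M* ≈ 204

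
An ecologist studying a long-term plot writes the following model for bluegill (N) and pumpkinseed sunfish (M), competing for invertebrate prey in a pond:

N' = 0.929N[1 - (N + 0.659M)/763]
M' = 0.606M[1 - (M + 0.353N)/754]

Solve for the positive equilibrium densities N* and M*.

N* ≈ 347, M* ≈ 632

Setting both brackets to zero gives the nullclines N + 0.659M = 763 and 0.353N + M = 754.
Substituting M = 754 - 0.353N into the first: N(1 - 0.659·0.353) = 763 - 0.659·754.
So N* = 266/0.767 = 347, and then M* = 754 - 0.353·347 = 632.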